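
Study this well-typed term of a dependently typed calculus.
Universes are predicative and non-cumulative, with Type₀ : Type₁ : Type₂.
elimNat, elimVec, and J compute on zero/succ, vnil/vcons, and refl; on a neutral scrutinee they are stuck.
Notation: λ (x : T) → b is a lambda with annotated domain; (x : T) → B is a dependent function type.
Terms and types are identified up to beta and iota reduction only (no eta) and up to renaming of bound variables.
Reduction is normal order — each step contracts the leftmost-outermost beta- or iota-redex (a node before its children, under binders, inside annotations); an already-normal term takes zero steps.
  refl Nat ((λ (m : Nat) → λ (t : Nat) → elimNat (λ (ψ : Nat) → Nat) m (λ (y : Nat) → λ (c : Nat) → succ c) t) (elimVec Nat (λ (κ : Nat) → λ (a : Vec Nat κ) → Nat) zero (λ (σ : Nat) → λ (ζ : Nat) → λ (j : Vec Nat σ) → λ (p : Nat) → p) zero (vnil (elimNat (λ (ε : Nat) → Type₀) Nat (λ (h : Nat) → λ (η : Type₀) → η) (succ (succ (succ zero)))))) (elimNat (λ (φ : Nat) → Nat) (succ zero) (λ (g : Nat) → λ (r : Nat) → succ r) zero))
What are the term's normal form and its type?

normal form:
  refl Nat (succ zero)
inferred type:
  Eq Nat (succ zero) (succ zero)


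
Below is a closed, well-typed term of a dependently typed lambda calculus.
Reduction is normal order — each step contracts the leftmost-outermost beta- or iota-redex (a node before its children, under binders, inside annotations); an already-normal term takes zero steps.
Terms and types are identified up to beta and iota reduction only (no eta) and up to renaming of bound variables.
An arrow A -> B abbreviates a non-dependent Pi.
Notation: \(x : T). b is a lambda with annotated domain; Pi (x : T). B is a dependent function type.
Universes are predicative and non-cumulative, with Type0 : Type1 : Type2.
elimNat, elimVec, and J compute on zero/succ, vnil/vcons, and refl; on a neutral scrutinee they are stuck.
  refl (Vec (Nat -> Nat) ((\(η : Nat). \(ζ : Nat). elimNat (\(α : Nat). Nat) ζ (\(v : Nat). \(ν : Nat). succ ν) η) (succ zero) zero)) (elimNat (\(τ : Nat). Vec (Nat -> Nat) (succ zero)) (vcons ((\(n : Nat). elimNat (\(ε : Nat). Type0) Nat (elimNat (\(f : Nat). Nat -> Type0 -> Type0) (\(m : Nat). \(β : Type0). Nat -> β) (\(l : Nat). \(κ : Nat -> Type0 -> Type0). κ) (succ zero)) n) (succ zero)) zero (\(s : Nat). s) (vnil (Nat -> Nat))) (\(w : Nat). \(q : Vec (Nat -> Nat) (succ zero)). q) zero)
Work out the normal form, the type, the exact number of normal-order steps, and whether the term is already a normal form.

reduced normal form:
  refl (Vec (Nat -> Nat) (succ zero)) (vcons (Nat -> Nat) zero (\(η : Nat). η) (vnil (Nat -> Nat)))
inferred type:
  Eq (Vec (Nat -> Nat) (succ zero)) (vcons (Nat -> Nat) zero (\(η : Nat). η) (vnil (Nat -> Nat))) (vcons (Nat -> Nat) zero (\(ζ : Nat). ζ) (vnil (Nat -> Nat)))
normal-order step count: 16
already normal: no
first redex: a beta-redex


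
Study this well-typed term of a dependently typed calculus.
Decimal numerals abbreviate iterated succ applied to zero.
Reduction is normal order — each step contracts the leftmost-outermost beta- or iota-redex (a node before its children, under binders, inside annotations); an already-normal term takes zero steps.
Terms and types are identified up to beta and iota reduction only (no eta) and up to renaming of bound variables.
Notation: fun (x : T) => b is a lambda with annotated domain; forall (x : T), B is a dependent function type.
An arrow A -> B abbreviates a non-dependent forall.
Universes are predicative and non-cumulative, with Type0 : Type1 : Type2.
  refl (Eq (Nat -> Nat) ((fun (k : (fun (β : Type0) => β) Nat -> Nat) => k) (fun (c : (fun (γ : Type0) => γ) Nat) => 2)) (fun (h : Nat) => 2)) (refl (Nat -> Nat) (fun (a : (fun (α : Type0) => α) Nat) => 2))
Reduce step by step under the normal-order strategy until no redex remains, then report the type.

reduction (normal order):
  refl (Eq (Nat -> Nat) ((fun (k : (fun (β : Type0) => β) Nat -> Nat) => k) (fun (c : (fun (γ : Type0) => γ) Nat) => 2)) (fun (h : Nat) => 2)) (refl (Nat -> Nat) (fun (a : (fun (α : Type0) => α) Nat) => 2))
  ~> refl (Eq (Nat -> Nat) (fun (k : (fun (β : Type0) => β) Nat) => 2) (fun (c : Nat) => 2)) (refl (Nat -> Nat) (fun (γ : (fun (h : Type0) => h) Nat) => 2))
  ~> refl (Eq (Nat -> Nat) (fun (k : Nat) => 2) (fun (β : Nat) => 2)) (refl (Nat -> Nat) (fun (c : (fun (γ : Type0) => γ) Nat) => 2))
  ~> refl (Eq (Nat -> Nat) (fun (k : Nat) => 2) (fun (β : Nat) => 2)) (refl (Nat -> Nat) (fun (c : Nat) => 2))
type:
  Eq (Eq (Nat -> Nat) (fun (k : Nat) => 2) (fun (β : Nat) => 2)) (refl (Nat -> Nat) (fun (c : Nat) => 2)) (refl (Nat -> Nat) (fun (γ : Nat) => 2))


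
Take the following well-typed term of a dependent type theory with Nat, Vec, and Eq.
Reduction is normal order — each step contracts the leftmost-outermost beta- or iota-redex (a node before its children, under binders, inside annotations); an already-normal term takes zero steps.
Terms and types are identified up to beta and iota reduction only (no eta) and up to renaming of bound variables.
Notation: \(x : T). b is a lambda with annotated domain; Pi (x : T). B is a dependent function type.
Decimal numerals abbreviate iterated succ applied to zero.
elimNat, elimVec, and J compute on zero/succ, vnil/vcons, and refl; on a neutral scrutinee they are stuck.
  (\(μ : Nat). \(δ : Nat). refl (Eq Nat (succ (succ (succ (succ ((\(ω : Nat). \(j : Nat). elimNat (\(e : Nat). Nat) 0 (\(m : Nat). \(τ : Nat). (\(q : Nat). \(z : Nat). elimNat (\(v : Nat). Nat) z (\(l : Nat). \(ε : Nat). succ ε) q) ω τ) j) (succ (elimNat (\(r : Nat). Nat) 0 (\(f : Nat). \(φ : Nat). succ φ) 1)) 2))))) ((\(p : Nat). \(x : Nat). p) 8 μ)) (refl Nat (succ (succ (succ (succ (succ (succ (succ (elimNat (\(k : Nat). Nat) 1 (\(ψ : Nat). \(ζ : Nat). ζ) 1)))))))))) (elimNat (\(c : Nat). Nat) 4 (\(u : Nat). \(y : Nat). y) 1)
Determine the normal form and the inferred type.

normal form:
  \(μ : Nat). refl (Eq Nat 8 8) (refl Nat 8)
the term's type:
  Pi (μ : Nat). Eq (Eq Nat 8 8) (refl Nat 8) (refl Nat 8)
observation: the leftmost-outermost redex is a beta-redex, and normalization takes 42 steps.


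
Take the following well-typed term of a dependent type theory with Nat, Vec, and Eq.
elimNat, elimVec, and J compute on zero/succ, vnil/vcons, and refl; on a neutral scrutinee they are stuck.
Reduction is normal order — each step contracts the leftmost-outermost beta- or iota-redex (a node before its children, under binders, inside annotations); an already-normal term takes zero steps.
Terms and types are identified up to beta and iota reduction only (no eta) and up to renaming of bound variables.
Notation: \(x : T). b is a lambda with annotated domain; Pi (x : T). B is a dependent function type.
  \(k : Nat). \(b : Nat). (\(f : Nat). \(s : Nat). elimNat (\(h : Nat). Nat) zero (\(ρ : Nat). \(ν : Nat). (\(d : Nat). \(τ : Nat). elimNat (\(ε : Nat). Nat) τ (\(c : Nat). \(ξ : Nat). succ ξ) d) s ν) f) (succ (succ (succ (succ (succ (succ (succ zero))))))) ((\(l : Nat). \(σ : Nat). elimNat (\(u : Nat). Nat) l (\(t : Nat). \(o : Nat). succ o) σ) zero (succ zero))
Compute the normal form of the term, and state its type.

normal form:
  \(k : Nat). \(b : Nat). succ (succ (succ (succ (succ (succ (succ zero))))))
type:
  Pi (k : Nat). Pi (b : Nat). Nat
observation: the term reaches its normal form after 108 normal-order steps.


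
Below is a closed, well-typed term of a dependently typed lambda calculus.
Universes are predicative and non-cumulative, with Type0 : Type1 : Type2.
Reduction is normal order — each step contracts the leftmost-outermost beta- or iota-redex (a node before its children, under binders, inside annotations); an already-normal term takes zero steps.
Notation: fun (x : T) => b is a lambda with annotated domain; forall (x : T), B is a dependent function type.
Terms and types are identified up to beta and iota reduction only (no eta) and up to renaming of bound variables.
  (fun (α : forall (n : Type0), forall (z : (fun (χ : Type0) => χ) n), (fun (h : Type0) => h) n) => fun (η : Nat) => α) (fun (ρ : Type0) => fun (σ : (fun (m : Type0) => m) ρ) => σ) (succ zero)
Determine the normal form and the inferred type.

resulting normal form:
  fun (α : Type0) => fun (n : α) => n
inferred type:
  forall (α : Type0), forall (n : α), α


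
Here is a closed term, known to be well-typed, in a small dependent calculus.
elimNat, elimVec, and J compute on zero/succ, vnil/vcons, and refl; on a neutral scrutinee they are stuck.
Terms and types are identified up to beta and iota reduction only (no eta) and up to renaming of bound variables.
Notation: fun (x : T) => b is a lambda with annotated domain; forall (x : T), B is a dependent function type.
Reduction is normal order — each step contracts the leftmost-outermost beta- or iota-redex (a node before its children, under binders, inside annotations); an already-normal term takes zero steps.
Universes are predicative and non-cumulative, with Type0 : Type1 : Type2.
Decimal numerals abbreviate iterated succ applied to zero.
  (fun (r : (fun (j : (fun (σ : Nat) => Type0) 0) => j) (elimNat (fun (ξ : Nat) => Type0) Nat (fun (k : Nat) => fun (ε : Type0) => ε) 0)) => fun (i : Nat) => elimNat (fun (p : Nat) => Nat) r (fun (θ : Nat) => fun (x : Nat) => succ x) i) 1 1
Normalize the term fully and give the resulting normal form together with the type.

reduced normal form:
  2
inferred type:
  Nat


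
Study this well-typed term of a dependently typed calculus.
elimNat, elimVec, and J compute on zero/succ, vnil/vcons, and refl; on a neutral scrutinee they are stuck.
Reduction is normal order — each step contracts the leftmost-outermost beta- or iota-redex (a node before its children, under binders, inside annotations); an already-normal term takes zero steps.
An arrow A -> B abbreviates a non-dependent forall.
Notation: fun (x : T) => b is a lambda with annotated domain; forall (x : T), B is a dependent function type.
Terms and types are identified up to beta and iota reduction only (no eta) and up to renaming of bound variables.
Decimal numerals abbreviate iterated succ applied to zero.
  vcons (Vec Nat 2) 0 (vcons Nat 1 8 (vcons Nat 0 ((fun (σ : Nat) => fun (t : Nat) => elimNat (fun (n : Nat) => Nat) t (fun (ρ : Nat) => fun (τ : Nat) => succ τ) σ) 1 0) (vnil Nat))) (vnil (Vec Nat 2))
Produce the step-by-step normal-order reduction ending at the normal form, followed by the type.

normal-order reduction sequence:
  vcons (Vec Nat 2) 0 (vcons Nat 1 8 (vcons Nat 0 ((fun (σ : Nat) => fun (t : Nat) => elimNat (fun (n : Nat) => Nat) t (fun (ρ : Nat) => fun (τ : Nat) => succ τ) σ) 1 0) (vnil Nat))) (vnil (Vec Nat 2))
  ~> vcons (Vec Nat 2) 0 (vcons Nat 1 8 (vcons Nat 0 ((fun (σ : Nat) => elimNat (fun (t : Nat) => Nat) σ (fun (n : Nat) => fun (ρ : Nat) => succ ρ) 1) 0) (vnil Nat))) (vnil (Vec Nat 2))
  ~> vcons (Vec Nat 2) 0 (vcons Nat 1 8 (vcons Nat 0 (elimNat (fun (σ : Nat) => Nat) 0 (fun (t : Nat) => fun (n : Nat) => succ n) 1) (vnil Nat))) (vnil (Vec Nat 2))
  ~> vcons (Vec Nat 2) 0 (vcons Nat 1 8 (vcons Nat 0 ((fun (σ : Nat) => fun (t : Nat) => succ t) 0 (elimNat (fun (n : Nat) => Nat) 0 (fun (ρ : Nat) => fun (τ : Nat) => succ τ) 0)) (vnil Nat))) (vnil (Vec Nat 2))
  ~> vcons (Vec Nat 2) 0 (vcons Nat 1 8 (vcons Nat 0 ((fun (σ : Nat) => succ σ) (elimNat (fun (t : Nat) => Nat) 0 (fun (n : Nat) => fun (ρ : Nat) => succ ρ) 0)) (vnil Nat))) (vnil (Vec Nat 2))
  ~> vcons (Vec Nat 2) 0 (vcons Nat 1 8 (vcons Nat 0 (succ (elimNat (fun (σ : Nat) => Nat) 0 (fun (t : Nat) => fun (n : Nat) => succ n) 0)) (vnil Nat))) (vnil (Vec Nat 2))
  ~> vcons (Vec Nat 2) 0 (vcons Nat 1 8 (vcons Nat 0 1 (vnil Nat))) (vnil (Vec Nat 2))
inferred type:
  Vec (Vec Nat 2) 1


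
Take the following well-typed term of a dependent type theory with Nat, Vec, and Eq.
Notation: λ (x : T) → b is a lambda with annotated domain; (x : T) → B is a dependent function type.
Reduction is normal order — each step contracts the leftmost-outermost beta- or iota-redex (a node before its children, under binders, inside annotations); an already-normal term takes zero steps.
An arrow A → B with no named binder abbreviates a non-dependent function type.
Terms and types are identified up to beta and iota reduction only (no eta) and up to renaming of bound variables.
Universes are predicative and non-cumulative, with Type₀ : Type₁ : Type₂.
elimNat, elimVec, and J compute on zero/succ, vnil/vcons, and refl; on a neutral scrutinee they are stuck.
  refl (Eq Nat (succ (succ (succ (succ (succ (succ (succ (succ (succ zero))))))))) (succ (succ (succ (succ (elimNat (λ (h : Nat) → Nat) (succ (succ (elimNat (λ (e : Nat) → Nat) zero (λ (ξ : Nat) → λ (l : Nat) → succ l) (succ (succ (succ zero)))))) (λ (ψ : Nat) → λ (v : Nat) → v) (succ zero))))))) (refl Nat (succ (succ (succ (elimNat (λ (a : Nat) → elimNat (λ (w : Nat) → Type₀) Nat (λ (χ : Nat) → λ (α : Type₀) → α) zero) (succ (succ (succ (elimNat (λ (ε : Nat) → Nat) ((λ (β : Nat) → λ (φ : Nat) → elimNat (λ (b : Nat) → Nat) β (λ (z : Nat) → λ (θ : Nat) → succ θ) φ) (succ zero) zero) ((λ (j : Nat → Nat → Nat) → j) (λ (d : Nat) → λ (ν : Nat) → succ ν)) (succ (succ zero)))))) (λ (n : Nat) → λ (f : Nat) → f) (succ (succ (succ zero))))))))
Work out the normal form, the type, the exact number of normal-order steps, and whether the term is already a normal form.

normal form:
  refl (Eq Nat (succ (succ (succ (succ (succ (succ (succ (succ (succ zero))))))))) (succ (succ (succ (succ (succ (succ (succ (succ (succ zero)))))))))) (refl Nat (succ (succ (succ (succ (succ (succ (succ (succ (succ zero))))))))))
type:
  Eq (Eq Nat (succ (succ (succ (succ (succ (succ (succ (succ (succ zero))))))))) (succ (succ (succ (succ (succ (succ (succ (succ (succ zero)))))))))) (refl Nat (succ (succ (succ (succ (succ (succ (succ (succ (succ zero)))))))))) (refl Nat (succ (succ (succ (succ (succ (succ (succ (succ (succ zero))))))))))
reduction steps (normal order): 36
term was already normal: no
first redex: an elimNat iota-redex


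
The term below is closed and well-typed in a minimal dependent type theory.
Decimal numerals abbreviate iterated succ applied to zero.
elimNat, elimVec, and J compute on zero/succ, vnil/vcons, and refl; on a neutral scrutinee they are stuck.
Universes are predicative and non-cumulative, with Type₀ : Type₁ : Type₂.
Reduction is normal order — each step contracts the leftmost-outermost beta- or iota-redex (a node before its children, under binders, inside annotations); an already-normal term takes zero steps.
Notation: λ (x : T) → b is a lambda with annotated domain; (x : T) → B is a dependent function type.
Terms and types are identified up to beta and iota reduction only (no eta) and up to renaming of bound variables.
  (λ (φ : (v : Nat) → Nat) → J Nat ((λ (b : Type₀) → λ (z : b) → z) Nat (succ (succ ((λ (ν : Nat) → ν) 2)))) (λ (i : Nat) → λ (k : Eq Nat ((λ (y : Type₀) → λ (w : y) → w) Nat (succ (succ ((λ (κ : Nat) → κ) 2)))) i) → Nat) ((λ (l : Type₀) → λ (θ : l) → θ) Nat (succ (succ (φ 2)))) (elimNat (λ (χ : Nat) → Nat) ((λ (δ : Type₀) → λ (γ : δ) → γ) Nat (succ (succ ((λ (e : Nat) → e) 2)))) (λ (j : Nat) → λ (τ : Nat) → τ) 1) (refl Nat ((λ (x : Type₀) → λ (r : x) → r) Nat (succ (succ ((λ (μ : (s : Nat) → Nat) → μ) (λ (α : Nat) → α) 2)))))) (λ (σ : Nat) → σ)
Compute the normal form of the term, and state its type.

resulting normal form:
  4
inferred type:
  Nat


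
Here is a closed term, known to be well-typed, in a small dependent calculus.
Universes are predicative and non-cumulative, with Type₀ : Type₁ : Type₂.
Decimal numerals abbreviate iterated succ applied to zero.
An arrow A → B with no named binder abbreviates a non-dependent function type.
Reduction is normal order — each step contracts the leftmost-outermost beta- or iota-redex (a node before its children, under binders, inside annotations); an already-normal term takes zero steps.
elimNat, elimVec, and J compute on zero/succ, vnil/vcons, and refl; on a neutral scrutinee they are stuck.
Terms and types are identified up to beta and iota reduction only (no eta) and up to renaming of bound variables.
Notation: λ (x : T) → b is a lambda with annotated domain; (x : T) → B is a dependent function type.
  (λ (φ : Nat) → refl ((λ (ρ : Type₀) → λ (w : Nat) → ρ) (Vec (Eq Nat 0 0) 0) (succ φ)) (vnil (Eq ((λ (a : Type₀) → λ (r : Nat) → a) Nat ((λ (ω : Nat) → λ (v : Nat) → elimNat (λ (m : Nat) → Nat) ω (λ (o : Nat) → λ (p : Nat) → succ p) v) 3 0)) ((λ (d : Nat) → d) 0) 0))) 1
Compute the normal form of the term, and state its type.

reduced normal form:
  refl (Vec (Eq Nat 0 0) 0) (vnil (Eq Nat 0 0))
type:
  Eq (Vec (Eq Nat 0 0) 0) (vnil (Eq Nat 0 0)) (vnil (Eq Nat 0 0))
observation: 6 normal-order steps separate the term from its normal form.


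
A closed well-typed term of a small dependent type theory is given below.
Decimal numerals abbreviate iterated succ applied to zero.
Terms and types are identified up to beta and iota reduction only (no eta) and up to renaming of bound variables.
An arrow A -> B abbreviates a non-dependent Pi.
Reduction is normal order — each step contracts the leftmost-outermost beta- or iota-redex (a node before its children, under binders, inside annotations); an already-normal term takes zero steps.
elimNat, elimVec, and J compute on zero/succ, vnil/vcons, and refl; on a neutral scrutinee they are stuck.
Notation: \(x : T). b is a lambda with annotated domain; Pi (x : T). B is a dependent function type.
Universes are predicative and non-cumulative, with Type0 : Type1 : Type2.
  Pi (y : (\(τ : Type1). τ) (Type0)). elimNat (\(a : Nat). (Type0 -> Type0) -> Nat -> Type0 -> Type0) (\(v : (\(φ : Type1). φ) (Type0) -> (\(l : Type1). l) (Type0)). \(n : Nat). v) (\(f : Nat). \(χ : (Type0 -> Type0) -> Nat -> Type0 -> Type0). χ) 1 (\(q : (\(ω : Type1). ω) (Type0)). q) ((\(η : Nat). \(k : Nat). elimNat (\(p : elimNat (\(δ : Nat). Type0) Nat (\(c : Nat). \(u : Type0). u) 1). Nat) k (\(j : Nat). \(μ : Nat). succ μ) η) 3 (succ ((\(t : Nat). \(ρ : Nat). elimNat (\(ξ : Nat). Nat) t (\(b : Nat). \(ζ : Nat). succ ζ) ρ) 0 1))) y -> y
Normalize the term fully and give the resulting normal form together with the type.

normal form:
  Pi (y : Type0). y -> y
the term's type:
  Type1


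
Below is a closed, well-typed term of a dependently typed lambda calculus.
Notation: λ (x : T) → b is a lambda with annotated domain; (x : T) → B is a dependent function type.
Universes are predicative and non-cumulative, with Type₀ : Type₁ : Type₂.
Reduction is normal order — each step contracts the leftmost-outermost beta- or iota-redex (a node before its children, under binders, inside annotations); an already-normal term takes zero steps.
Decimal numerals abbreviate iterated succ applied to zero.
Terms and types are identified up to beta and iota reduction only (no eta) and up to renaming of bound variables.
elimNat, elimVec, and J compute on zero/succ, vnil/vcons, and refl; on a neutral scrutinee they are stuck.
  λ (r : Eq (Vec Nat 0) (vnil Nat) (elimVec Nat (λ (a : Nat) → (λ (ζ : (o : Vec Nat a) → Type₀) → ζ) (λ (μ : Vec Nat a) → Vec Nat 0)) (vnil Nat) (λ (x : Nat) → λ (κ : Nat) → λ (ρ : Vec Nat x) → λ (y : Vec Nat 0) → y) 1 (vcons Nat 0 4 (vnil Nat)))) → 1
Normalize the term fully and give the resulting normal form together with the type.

resulting normal form:
  λ (r : Eq (Vec Nat 0) (vnil Nat) (vnil Nat)) → 1
inferred type:
  (r : Eq (Vec Nat 0) (vnil Nat) (vnil Nat)) → Nat


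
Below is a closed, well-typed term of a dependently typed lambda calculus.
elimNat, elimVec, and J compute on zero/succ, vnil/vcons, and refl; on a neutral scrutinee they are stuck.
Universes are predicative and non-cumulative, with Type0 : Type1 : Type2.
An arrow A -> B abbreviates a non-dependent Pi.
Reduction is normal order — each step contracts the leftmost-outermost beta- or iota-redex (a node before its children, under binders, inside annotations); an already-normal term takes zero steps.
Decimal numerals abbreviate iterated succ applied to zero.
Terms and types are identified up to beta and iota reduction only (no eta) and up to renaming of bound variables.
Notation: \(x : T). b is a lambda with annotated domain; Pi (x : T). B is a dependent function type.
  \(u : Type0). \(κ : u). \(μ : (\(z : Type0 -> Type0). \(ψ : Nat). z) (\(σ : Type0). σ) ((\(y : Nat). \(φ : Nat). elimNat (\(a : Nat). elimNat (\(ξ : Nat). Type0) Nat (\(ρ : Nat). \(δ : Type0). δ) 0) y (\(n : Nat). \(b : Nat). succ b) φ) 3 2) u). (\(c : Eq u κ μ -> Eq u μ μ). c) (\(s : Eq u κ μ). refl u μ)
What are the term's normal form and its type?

reduced normal form:
  \(u : Type0). \(κ : u). \(μ : u). \(z : Eq u κ μ). refl u μ
inferred type:
  Pi (u : Type0). Pi (κ : u). Pi (μ : u). Eq u κ μ -> Eq u μ μ


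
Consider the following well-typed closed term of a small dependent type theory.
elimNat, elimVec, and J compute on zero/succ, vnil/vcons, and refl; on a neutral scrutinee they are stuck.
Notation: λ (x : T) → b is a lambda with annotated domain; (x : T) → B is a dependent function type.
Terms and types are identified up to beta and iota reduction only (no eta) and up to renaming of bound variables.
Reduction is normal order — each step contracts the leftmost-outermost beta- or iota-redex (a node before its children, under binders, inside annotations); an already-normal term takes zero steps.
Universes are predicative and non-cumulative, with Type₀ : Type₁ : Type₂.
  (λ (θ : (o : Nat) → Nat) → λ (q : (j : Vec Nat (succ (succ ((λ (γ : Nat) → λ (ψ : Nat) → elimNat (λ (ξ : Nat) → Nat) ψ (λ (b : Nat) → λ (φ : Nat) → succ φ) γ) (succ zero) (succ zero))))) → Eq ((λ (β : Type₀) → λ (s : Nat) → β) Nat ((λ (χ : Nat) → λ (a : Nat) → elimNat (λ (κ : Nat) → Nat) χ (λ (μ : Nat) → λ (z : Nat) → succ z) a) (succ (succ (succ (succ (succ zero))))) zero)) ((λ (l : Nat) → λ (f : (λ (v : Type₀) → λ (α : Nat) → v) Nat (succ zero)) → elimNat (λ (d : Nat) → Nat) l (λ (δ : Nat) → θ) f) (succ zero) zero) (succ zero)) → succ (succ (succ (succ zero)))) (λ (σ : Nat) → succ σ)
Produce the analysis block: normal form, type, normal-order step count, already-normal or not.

reduced normal form:
  λ (θ : (o : Vec Nat (succ (succ (succ (succ zero))))) → Eq Nat (succ zero) (succ zero)) → succ (succ (succ (succ zero)))
the term's type:
  (θ : (o : Vec Nat (succ (succ (succ (succ zero))))) → Eq Nat (succ zero) (succ zero)) → Nat
normal-order step count: 12
started in normal form: no
first redex: a beta-redex


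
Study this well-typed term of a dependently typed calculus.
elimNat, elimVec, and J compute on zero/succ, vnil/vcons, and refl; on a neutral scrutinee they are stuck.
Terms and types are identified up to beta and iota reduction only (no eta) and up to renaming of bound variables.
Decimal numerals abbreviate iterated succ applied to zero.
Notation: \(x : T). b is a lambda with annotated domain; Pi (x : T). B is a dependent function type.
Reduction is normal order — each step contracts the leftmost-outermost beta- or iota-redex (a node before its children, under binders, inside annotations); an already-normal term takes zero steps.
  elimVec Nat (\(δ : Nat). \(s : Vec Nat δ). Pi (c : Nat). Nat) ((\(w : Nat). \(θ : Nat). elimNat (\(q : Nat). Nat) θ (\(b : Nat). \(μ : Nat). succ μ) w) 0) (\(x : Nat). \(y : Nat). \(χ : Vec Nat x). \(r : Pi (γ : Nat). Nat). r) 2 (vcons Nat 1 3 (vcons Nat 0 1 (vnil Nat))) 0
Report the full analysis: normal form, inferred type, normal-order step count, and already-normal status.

normal form:
  0
type:
  Nat
steps to reach normal form (normal order): 14
started in normal form: no
first contracted redex: an elimVec iota-redex


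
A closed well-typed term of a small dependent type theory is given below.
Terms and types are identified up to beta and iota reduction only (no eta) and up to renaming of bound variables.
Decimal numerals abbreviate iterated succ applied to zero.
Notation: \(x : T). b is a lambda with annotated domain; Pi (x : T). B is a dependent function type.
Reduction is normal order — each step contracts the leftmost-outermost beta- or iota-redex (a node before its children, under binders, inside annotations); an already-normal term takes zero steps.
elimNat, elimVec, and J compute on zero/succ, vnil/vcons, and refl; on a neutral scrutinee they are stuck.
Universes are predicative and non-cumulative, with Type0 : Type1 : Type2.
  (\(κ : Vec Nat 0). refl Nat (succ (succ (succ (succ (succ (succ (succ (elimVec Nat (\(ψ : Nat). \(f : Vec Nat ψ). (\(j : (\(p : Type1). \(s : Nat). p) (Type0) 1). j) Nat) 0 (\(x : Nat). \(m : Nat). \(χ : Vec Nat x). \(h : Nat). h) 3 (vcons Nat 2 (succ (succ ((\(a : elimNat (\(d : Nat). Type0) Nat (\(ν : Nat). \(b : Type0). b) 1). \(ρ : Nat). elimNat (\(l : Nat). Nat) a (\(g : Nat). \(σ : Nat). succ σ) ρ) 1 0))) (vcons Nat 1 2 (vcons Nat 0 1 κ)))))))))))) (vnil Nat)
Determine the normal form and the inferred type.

reduced normal form:
  refl Nat 7
inferred type:
  Eq Nat 7 7


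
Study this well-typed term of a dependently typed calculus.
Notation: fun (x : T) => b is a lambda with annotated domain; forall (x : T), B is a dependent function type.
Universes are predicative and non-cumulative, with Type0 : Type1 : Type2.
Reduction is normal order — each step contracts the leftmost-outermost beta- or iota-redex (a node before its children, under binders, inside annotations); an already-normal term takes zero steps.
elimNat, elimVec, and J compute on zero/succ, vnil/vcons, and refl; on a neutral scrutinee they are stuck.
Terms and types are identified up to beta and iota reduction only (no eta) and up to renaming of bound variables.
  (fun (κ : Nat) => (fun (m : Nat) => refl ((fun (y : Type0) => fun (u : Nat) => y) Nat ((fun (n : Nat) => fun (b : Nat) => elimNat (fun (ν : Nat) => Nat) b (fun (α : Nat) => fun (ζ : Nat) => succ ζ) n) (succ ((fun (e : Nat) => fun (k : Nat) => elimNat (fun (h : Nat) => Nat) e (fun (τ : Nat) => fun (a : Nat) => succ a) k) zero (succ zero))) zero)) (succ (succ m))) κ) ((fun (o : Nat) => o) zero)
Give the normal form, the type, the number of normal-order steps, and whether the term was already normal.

reduced normal form:
  refl Nat (succ (succ zero))
the term's type:
  Eq Nat (succ (succ zero)) (succ (succ zero))
normal-order step count: 5
already normal: no
first redex: a beta-redex


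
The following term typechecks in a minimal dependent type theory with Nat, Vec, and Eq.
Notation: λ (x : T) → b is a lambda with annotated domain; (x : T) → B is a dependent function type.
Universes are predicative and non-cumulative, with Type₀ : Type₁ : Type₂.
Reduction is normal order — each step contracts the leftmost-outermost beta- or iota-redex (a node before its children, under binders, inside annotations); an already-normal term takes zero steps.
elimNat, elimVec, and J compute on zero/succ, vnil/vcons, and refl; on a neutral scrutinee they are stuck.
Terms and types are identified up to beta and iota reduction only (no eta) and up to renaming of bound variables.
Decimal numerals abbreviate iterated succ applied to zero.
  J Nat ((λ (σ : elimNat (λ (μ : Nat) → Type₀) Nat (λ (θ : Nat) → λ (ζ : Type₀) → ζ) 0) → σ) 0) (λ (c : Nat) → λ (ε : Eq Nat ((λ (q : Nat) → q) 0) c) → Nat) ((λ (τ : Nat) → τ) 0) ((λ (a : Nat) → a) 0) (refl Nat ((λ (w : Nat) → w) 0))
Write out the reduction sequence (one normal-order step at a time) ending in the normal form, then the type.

normal-order reduction sequence:
  J Nat ((λ (σ : elimNat (λ (μ : Nat) → Type₀) Nat (λ (θ : Nat) → λ (ζ : Type₀) → ζ) 0) → σ) 0) (λ (c : Nat) → λ (ε : Eq Nat ((λ (q : Nat) → q) 0) c) → Nat) ((λ (τ : Nat) → τ) 0) ((λ (a : Nat) → a) 0) (refl Nat ((λ (w : Nat) → w) 0))
  ~> (λ (σ : Nat) → σ) 0
  ~> 0
the term's type:
  Nat


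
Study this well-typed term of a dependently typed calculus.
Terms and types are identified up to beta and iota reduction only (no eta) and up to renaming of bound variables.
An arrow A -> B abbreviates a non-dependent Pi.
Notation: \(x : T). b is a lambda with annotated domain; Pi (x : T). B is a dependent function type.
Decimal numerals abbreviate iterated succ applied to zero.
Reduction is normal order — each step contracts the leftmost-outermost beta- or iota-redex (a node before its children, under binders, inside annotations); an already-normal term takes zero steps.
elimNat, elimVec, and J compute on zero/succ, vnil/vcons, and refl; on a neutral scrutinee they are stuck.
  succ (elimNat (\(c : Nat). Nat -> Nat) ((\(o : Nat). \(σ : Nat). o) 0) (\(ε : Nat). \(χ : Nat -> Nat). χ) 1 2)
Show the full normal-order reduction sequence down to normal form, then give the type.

normal-order reduction:
  succ (elimNat (\(c : Nat). Nat -> Nat) ((\(o : Nat). \(σ : Nat). o) 0) (\(ε : Nat). \(χ : Nat -> Nat). χ) 1 2)
  ~> succ ((\(c : Nat). \(o : Nat -> Nat). o) 0 (elimNat (\(σ : Nat). Nat -> Nat) ((\(ε : Nat). \(χ : Nat). ε) 0) (\(f : Nat). \(ω : Nat -> Nat). ω) 0) 2)
  ~> succ ((\(c : Nat -> Nat). c) (elimNat (\(o : Nat). Nat -> Nat) ((\(σ : Nat). \(ε : Nat). σ) 0) (\(χ : Nat). \(f : Nat -> Nat). f) 0) 2)
  ~> succ (elimNat (\(c : Nat). Nat -> Nat) ((\(o : Nat). \(σ : Nat). o) 0) (\(ε : Nat). \(χ : Nat -> Nat). χ) 0 2)
  ~> succ ((\(c : Nat). \(o : Nat). c) 0 2)
  ~> succ ((\(c : Nat). 0) 2)
  ~> 1
the term's type:
  Nat


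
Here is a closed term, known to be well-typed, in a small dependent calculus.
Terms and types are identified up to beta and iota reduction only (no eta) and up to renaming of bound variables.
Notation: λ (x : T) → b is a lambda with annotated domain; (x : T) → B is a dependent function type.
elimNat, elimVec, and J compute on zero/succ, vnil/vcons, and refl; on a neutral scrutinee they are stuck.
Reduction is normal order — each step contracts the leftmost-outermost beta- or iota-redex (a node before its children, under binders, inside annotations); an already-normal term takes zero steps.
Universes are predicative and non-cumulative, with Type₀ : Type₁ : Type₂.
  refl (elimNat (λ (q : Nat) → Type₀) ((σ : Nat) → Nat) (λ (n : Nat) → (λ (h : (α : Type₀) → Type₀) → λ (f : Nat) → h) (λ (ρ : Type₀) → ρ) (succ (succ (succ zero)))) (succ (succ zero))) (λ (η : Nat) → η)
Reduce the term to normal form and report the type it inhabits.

reduced normal form:
  refl ((q : Nat) → Nat) (λ (σ : Nat) → σ)
inferred type:
  Eq ((q : Nat) → Nat) (λ (σ : Nat) → σ) (λ (n : Nat) → n)
observation: contracting an elimNat iota-redex first, the term normalizes in 11 steps.


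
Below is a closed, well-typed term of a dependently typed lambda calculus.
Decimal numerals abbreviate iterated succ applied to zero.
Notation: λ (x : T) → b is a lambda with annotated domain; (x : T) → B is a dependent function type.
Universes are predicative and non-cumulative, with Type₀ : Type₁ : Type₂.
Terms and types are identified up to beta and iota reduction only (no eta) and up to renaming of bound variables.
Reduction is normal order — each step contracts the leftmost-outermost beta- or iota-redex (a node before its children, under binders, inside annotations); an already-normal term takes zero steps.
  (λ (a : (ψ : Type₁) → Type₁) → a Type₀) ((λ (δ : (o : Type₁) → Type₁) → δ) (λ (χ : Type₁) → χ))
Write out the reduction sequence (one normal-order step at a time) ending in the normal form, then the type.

reduction (normal order):
  (λ (a : (ψ : Type₁) → Type₁) → a Type₀) ((λ (δ : (o : Type₁) → Type₁) → δ) (λ (χ : Type₁) → χ))
  ~> (λ (a : (ψ : Type₁) → Type₁) → a) (λ (δ : Type₁) → δ) Type₀
  ~> (λ (a : Type₁) → a) Type₀
  ~> Type₀
the term's type:
  Type₁


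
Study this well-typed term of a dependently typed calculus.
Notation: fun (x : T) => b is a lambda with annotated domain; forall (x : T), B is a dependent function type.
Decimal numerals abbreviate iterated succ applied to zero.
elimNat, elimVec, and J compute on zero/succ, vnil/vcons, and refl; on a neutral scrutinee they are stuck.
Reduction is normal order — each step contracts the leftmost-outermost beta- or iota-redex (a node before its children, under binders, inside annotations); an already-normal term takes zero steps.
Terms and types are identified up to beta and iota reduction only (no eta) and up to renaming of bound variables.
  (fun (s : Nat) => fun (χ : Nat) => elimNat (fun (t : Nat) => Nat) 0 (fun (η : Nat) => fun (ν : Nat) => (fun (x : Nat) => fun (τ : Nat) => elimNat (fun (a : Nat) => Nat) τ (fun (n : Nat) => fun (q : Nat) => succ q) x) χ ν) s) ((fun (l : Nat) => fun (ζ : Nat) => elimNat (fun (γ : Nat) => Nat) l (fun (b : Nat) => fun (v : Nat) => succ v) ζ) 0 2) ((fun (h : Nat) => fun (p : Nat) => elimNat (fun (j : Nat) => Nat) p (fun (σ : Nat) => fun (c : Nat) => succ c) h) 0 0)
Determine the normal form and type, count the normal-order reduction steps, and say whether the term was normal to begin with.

resulting normal form:
  0
inferred type:
  Nat
normal-order step count: 24
already normal: no
first contracted redex: a beta-redex


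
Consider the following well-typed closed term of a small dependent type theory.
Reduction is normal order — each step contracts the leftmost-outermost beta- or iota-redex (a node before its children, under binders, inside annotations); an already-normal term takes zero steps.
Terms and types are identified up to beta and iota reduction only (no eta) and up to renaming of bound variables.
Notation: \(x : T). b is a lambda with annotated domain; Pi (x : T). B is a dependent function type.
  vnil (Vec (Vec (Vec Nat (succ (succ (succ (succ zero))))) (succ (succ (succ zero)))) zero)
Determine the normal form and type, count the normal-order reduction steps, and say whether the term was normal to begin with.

normal form:
  vnil (Vec (Vec (Vec Nat (succ (succ (succ (succ zero))))) (succ (succ (succ zero)))) zero)
type:
  Vec (Vec (Vec (Vec Nat (succ (succ (succ (succ zero))))) (succ (succ (succ zero)))) zero) zero
normal-order step count: 0
term was already normal: yes


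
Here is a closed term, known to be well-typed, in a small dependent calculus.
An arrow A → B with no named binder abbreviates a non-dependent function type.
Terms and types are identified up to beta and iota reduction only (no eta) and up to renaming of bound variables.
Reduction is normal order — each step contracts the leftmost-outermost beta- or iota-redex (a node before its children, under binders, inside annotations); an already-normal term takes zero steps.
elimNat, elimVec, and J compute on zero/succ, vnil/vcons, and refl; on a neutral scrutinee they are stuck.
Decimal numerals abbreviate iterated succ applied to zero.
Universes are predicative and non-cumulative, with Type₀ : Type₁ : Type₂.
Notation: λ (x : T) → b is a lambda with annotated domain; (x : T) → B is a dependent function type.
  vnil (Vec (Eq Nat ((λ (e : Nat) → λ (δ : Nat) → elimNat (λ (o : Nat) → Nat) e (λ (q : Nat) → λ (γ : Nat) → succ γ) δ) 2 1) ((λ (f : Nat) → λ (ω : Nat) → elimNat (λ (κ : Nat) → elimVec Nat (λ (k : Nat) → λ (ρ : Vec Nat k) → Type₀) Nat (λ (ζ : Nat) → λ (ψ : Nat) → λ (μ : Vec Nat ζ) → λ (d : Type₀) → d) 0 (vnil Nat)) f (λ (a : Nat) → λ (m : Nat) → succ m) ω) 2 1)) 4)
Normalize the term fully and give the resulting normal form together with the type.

reduced normal form:
  vnil (Vec (Eq Nat 3 3) 4)
inferred type:
  Vec (Vec (Eq Nat 3 3) 4) 0
observation: reduction starts at a beta-redex, and 12 normal-order steps reach the normal form.


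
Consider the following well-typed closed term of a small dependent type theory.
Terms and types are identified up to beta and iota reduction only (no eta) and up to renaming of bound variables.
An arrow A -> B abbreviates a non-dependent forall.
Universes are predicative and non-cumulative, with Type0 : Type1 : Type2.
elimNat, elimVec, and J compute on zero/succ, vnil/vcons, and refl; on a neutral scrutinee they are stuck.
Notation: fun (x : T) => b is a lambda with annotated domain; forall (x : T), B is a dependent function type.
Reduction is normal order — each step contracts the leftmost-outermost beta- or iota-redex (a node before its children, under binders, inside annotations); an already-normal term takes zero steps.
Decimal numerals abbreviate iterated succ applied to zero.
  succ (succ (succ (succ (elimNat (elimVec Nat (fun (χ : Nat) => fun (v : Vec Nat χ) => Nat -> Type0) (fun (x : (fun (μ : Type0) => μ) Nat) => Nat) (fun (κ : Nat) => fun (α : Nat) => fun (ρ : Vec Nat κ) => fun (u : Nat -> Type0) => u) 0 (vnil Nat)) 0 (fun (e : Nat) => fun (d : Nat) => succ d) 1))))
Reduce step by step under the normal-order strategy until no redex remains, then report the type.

normal-order reduction:
  succ (succ (succ (succ (elimNat (elimVec Nat (fun (χ : Nat) => fun (v : Vec Nat χ) => Nat -> Type0) (fun (x : (fun (μ : Type0) => μ) Nat) => Nat) (fun (κ : Nat) => fun (α : Nat) => fun (ρ : Vec Nat κ) => fun (u : Nat -> Type0) => u) 0 (vnil Nat)) 0 (fun (e : Nat) => fun (d : Nat) => succ d) 1))))
  ~> succ (succ (succ (succ ((fun (χ : Nat) => fun (v : Nat) => succ v) 0 (elimNat (elimVec Nat (fun (x : Nat) => fun (μ : Vec Nat x) => Nat -> Type0) (fun (κ : (fun (α : Type0) => α) Nat) => Nat) (fun (ρ : Nat) => fun (u : Nat) => fun (e : Vec Nat ρ) => fun (d : Nat -> Type0) => d) 0 (vnil Nat)) 0 (fun (q : Nat) => fun (φ : Nat) => succ φ) 0)))))
  ~> succ (succ (succ (succ ((fun (χ : Nat) => succ χ) (elimNat (elimVec Nat (fun (v : Nat) => fun (x : Vec Nat v) => Nat -> Type0) (fun (μ : (fun (κ : Type0) => κ) Nat) => Nat) (fun (α : Nat) => fun (ρ : Nat) => fun (u : Vec Nat α) => fun (e : Nat -> Type0) => e) 0 (vnil Nat)) 0 (fun (d : Nat) => fun (q : Nat) => succ q) 0)))))
  ~> succ (succ (succ (succ (succ (elimNat (elimVec Nat (fun (χ : Nat) => fun (v : Vec Nat χ) => Nat -> Type0) (fun (x : (fun (μ : Type0) => μ) Nat) => Nat) (fun (κ : Nat) => fun (α : Nat) => fun (ρ : Vec Nat κ) => fun (u : Nat -> Type0) => u) 0 (vnil Nat)) 0 (fun (e : Nat) => fun (d : Nat) => succ d) 0)))))
  ~> 5
the term's type:
  Nat


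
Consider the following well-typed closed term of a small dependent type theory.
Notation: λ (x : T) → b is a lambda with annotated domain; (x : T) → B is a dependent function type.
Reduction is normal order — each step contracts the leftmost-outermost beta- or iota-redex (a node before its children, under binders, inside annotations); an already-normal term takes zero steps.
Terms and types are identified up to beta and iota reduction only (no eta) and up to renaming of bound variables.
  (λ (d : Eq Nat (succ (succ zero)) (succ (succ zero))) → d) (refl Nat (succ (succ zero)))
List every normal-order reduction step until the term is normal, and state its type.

normal-order reduction:
  (λ (d : Eq Nat (succ (succ zero)) (succ (succ zero))) → d) (refl Nat (succ (succ zero)))
  ~> refl Nat (succ (succ zero))
inferred type:
  Eq Nat (succ (succ zero)) (succ (succ zero))


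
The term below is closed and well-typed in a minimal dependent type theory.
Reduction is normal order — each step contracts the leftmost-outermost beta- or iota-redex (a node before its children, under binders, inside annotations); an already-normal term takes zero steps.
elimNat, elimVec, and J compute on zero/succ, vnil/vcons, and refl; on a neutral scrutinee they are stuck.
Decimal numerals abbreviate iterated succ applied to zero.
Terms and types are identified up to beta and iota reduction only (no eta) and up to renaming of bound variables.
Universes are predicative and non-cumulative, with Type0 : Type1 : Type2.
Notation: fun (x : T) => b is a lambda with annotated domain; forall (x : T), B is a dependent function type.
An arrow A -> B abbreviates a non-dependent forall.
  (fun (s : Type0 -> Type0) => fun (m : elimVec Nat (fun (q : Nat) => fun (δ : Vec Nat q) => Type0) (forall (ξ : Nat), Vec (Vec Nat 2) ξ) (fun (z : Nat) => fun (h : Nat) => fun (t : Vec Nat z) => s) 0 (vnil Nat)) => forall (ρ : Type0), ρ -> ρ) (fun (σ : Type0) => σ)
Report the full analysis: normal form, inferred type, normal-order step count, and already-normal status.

reduced normal form:
  fun (s : forall (m : Nat), Vec (Vec Nat 2) m) => forall (q : Type0), q -> q
the term's type:
  (forall (s : Nat), Vec (Vec Nat 2) s) -> Type1
normal-order step count: 2
started in normal form: no
first contracted redex: a beta-redex
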